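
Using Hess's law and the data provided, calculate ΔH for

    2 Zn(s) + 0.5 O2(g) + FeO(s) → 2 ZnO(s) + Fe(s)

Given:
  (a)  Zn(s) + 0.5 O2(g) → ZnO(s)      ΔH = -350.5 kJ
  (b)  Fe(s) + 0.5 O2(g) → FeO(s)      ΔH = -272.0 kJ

(a) × 2: (2)·(-350.5) = -701.0 kJ
(b) reversed: +272.0 kJ
ΔH = (2)·(-350.5) + (-1)·(-272.0) = -429.0 kJ

ΔH = -429.0 kJ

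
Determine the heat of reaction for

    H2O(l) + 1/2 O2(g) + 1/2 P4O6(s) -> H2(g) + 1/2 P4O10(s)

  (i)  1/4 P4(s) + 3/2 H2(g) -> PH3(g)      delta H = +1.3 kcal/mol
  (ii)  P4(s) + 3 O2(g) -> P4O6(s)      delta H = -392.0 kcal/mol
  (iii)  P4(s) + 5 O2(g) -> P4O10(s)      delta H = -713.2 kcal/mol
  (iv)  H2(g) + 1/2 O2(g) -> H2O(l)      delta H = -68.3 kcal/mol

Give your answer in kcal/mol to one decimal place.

(i): not needed.
(ii) reversed and × 1/2: (-1/2)·(-392.0) = +196.0 kcal/mol
(iii) × 1/2: (1/2)·(-713.2) = -356.6 kcal/mol
(iv) reversed: +68.3 kcal/mol
By Hess's law, delta H = (+196.0) + (-356.6) + (+68.3) = -92.3 kcal/mol

delta H = -92.3 kcal/mol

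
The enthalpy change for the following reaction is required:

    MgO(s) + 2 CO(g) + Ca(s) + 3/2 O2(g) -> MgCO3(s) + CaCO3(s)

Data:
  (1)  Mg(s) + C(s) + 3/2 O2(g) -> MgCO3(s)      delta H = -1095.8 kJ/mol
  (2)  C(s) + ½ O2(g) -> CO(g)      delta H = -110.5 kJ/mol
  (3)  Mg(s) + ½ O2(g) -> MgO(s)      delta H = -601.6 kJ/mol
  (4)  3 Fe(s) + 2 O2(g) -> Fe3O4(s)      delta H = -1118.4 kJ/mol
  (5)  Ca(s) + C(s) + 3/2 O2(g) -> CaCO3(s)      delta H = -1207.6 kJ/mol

(1) as written: -1095.8 kJ/mol
(2) reversed and × 2: (-2)·(-110.5) = +221.0 kJ/mol
(3) reversed: +601.6 kJ/mol
(4): not needed.
(5) as written: -1207.6 kJ/mol
delta H = (-1095.8) + (+221.0) + (+601.6) + (-1207.6) = -1480.8 kJ/mol

delta H = -1480.8 kJ/mol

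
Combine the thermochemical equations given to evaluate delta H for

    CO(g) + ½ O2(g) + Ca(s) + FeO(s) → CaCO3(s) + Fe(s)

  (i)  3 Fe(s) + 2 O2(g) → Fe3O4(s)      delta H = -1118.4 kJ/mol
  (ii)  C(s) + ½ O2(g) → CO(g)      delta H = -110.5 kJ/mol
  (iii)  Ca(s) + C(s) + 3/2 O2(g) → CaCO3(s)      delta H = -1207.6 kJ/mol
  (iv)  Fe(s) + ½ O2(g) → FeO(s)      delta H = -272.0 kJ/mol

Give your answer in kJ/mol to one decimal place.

(i): not needed.
(ii) reversed: +110.5 kJ/mol
(iii) as written: -1207.6 kJ/mol
(iv) reversed: +272.0 kJ/mol
Combining the equations, delta H = (+110.5) + (-1207.6) + (+272.0) = -825.1 kJ/mol

delta H = -825.1 kJ/mol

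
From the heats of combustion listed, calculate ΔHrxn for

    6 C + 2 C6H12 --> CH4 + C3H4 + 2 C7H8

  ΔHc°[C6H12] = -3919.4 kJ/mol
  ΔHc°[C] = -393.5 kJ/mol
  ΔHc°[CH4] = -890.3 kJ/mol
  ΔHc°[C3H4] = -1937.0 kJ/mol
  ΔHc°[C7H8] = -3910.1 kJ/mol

Using ΔH = Σ nΔHc°(reactants) − Σ nΔHc°(products):
= [6·(-393.5) + 2·(-3919.4)] − [1·(-890.3) + 1·(-1937.0) + 2·(-3910.1)]
= 447.7 kJ/mol

ΔHrxn = 447.7 kJ/mol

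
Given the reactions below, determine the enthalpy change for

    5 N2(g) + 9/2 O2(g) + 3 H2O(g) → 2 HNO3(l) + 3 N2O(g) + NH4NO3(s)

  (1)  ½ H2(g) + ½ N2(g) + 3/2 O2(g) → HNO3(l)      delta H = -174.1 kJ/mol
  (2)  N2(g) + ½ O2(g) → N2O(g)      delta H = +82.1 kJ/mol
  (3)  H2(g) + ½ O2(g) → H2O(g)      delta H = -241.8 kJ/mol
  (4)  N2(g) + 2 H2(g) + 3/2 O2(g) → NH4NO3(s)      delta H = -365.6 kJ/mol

(1) × 2 (×2 to match 2 HNO3(l) in the target): (2)·(-174.1) = -348.2 kJ/mol
(2) × 3 (×3 to match 3 N2O(g) in the target): (3)·(+82.1) = +246.3 kJ/mol
(3) reversed and × 3 (reverse to put H2O(g) on the reactant side; ×3 to match 3 H2O(g) in the target): (-3)·(-241.8) = +725.4 kJ/mol
(4) as written (NH4NO3(s) already on the product side): -365.6 kJ/mol
delta H = (-348.2) + (+246.3) + (+725.4) + (-365.6) = 257.9 kJ/mol

delta H = 257.9 kJ/mol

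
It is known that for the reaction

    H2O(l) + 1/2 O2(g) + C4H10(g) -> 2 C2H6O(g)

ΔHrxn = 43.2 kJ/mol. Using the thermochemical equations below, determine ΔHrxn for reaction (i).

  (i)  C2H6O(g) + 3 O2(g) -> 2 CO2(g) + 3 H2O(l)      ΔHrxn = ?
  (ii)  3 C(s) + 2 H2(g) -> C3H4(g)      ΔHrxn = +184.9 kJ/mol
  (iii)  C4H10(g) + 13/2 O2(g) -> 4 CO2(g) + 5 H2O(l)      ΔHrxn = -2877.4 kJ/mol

ΔHrxn = -1460.3 kJ/mol

(i) reversed and × 2 (reverse to put C2H6O(g) on the product side; ×2 to match 2 C2H6O(g) in the target): contributes −2·x
(ii): not needed (C(s) appears nowhere else).
(iii) as written (C4H10(g) already on the reactant side): -2877.4 kJ/mol
+43.2 = (-2877.4) − 2·x
x = (+43.2 − (-2877.4)) / (-2) = -1460.3 kJ/mol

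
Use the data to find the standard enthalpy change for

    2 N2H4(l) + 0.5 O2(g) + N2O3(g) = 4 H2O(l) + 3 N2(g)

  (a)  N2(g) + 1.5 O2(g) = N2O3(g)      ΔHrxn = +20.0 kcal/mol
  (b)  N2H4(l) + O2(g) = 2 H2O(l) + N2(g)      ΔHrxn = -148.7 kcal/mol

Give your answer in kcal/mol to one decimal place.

ΔHrxn = -317.4 kcal/mol

(a) reversed (N2O3(g) must end up as a reactant): -20.0 kcal/mol
(b) × 2 (scale by 2 for the 2 N2H4(l)): (2)·(-148.7) = -297.4 kcal/mol
Combining the equations, ΔHrxn = (-1)·(+20.0) + (2)·(-148.7) = -317.4 kcal/mol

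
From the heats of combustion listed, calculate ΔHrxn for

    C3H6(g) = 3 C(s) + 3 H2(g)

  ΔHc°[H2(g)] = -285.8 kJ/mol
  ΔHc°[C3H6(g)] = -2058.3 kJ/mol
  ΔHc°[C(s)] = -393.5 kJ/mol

ΔHrxn = -20.4 kJ/mol

With combustion enthalpies, reactants minus products:
= [1·(-2058.3)] − [3·(-393.5) + 3·(-285.8)]
= -20.4 kJ/mol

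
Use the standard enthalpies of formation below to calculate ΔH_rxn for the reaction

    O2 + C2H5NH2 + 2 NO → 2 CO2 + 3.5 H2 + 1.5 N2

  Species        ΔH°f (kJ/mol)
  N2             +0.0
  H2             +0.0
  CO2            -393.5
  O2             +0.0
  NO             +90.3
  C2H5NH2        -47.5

ΔH_rxn = -920.1 kJ/mol

Products: 2·(-393.5) + 7/2·(+0.0) + 3/2·(+0.0) = -787.0
Reactants: 1·(+0.0) + 1·(-47.5) + 2·(+90.3) = +133.1
ΔH_rxn = (-787.0) − (+133.1) = -920.1 kJ/mol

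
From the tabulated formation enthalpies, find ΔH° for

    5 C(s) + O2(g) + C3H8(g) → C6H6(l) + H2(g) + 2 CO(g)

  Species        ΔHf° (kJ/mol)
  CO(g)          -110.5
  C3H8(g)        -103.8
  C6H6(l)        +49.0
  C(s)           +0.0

ΔH° = -68.2 kJ/mol

Products: 1·(+49.0) + 1·(+0.0) + 2·(-110.5) = -172.0
Reactants: 5·(+0.0) + 1·(+0.0) + 1·(-103.8) = -103.8
ΔH° = (-172.0) − (-103.8) = -68.2 kJ/mol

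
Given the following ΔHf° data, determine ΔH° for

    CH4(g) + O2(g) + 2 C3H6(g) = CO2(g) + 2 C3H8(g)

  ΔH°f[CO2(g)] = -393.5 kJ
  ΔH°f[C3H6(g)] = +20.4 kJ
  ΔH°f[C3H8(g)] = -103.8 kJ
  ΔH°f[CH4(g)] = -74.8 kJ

ΔH° = -567.1 kJ

Products: 1·(-393.5) + 2·(-103.8) = -601.1
Reactants: 1·(-74.8) + 1·(+0.0) + 2·(+20.4) = -34.0
ΔH° = (-601.1) − (-34.0) = -567.1 kJ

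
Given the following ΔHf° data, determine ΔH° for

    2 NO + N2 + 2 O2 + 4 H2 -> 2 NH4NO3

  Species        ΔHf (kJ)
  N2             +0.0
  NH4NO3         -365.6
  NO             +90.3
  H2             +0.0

ΔH°rxn = Σ nΔHf°(products) − Σ nΔHf°(reactants).
Products: 2·(-365.6) = -731.2
Reactants: 2·(+90.3) + 1·(+0.0) + 2·(+0.0) + 4·(+0.0) = +180.6
ΔH° = (-731.2) − (+180.6) = -911.8 kJ

ΔH° = -911.8 kJ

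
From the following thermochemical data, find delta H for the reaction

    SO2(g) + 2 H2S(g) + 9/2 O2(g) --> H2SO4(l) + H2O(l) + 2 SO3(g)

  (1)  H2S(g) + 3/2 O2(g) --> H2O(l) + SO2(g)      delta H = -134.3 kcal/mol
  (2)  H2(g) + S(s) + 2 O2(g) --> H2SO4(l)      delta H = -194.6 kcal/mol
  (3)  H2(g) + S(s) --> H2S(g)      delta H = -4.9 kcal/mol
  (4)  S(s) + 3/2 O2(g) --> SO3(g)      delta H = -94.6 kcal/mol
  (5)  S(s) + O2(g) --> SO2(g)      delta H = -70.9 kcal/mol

delta H = -371.4 kcal/mol

(1) as written (H2O(l) already on the product side): -134.3 kcal/mol
(2) as written (H2SO4(l) already on the product side): -194.6 kcal/mol
(3) reversed: +4.9 kcal/mol
(4) × 2 (×2 to match 2 SO3(g) in the target): (2)·(-94.6) = -189.2 kcal/mol
(5) reversed and × 2: (-2)·(-70.9) = +141.8 kcal/mol
By Hess's law, delta H = (-134.3) + (-194.6) + (+4.9) + (-189.2) + (+141.8) = -371.4 kcal/mol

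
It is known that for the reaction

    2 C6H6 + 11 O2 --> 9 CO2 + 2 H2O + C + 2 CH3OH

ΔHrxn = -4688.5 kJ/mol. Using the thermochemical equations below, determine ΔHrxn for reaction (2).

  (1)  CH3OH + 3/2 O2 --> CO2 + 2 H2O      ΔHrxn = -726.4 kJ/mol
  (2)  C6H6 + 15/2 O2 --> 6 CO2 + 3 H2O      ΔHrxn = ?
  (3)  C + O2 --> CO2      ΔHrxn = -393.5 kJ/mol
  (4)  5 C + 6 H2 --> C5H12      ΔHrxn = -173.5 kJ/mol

(1) reversed and × 2 (CH3OH must end up as a product; scale by 2 for the 2 CH3OH): (-2)·(-726.4) = +1452.8 kJ/mol
(2) × 2 (×2 to match 2 C6H6 in the target): contributes 2·x
(3) reversed: +393.5 kJ/mol
(4): not needed (C5H12 appears nowhere else).
-4688.5 = (+1452.8) + (+393.5) + 2·x
x = (-4688.5 − (+1846.3)) / (2) = -3267.4 kJ/mol

ΔHrxn = -3267.4 kJ/mol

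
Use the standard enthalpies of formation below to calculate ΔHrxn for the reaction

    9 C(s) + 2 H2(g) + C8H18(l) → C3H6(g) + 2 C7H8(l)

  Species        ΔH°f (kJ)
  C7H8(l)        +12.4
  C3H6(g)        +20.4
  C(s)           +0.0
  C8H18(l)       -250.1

Products: 1·(+20.4) + 2·(+12.4) = +45.2
Reactants: 9·(+0.0) + 2·(+0.0) + 1·(-250.1) = -250.1
ΔHrxn = (+45.2) − (-250.1) = 295.3 kJ

ΔHrxn = 295.3 kJ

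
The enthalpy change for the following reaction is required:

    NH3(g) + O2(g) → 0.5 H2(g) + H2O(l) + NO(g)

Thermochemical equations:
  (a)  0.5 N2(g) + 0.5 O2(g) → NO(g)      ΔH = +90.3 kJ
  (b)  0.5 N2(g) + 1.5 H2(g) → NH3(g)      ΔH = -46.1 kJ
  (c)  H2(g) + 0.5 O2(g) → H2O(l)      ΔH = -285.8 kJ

(a) as written (NO(g) already on the product side): +90.3 kJ
(b) reversed (reverse to put NH3(g) on the reactant side): +46.1 kJ
(c) as written (H2O(l) already on the product side): -285.8 kJ
By Hess's law, ΔH = (1)·(+90.3) + (-1)·(-46.1) + (1)·(-285.8) = -149.4 kJ

ΔH = -149.4 kJ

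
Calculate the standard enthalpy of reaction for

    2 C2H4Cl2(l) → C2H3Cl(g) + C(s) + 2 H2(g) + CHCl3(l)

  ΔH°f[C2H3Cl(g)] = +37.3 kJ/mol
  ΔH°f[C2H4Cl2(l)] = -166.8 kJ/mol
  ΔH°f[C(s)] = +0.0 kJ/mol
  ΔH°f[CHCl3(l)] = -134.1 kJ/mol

Products: 1·(+37.3) + 1·(+0.0) + 2·(+0.0) + 1·(-134.1) = -96.8
Reactants: 2·(-166.8) = -333.6
ΔH°rxn = (-96.8) − (-333.6) = 236.8 kJ/mol

ΔH°rxn = 236.8 kJ/mol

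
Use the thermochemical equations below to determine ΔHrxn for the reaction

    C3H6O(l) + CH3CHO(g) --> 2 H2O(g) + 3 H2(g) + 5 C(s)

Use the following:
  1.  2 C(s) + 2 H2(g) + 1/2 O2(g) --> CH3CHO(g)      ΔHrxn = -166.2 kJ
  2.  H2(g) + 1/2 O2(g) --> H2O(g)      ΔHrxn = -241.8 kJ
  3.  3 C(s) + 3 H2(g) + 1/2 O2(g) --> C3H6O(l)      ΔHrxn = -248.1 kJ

ΔHrxn = -69.3 kJ

eq. 1 reversed: +166.2 kJ
eq. 2 × 2: (2)·(-241.8) = -483.6 kJ
eq. 3 reversed: +248.1 kJ
Since enthalpy is a state function, ΔHrxn = (-1)·(-166.2) + (2)·(-241.8) + (-1)·(-248.1) = -69.3 kJ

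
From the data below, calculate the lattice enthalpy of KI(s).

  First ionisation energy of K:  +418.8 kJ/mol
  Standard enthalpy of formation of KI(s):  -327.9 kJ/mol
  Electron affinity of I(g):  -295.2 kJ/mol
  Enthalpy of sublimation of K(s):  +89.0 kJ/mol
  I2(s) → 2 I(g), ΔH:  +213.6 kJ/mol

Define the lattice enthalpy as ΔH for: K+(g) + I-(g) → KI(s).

ΔHf° = 1·ΔHsub + 1·(ΣIE) + 1/2·D(I2) + 1·EA + U
-327.9 = 1·(+89.0) + 1·(+418.8) + 1/2·(+213.6) + 1·(-295.2) + U
U = -327.9 − (+319.4) = -647.3 kJ/mol

U = -647.3 kJ/mol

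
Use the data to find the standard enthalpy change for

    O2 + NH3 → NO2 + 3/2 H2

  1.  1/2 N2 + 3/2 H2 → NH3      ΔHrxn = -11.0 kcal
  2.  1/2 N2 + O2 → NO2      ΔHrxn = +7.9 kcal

eq. 1 reversed (reverse to put NH3 on the reactant side): +11.0 kcal
eq. 2 as written (NO2 already on the product side): +7.9 kcal
ΔHrxn = (-1)·(-11.0) + (1)·(+7.9) = 18.9 kcal

ΔHrxn = 18.9 kcal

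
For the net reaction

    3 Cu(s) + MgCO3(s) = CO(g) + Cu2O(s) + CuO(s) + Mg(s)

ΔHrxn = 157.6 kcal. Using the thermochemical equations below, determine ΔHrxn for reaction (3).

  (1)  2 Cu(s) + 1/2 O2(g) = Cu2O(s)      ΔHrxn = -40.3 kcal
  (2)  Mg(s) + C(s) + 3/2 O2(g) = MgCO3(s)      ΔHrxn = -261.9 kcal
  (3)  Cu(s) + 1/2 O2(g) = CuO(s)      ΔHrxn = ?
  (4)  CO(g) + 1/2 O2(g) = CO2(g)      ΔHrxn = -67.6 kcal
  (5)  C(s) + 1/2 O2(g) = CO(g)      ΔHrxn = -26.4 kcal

(1) as written: -40.3 kcal
(2) reversed: +261.9 kcal
(3) as written: contributes x
(4): not needed.
(5) as written: -26.4 kcal
+157.6 = (-40.3) + (+261.9) + (-26.4) + x
x = (+157.6 − (+195.2)) / (1) = -37.6 kcal

ΔHrxn = -37.6 kcal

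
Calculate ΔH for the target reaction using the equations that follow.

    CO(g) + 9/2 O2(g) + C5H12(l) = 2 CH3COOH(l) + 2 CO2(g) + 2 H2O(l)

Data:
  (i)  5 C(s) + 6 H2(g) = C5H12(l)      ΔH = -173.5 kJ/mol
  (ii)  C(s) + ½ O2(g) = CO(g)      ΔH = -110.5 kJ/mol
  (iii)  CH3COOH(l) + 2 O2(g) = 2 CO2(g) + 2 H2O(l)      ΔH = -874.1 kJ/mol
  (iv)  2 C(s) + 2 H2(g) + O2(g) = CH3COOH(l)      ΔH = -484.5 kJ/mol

ΔH = -2043.6 kJ/mol

(i) reversed: +173.5 kJ/mol
(ii) reversed: +110.5 kJ/mol
(iii) as written: -874.1 kJ/mol
(iv) × 3: (3)·(-484.5) = -1453.5 kJ/mol
ΔH = (+173.5) + (+110.5) + (-874.1) + (-1453.5) = -2043.6 kJ/mol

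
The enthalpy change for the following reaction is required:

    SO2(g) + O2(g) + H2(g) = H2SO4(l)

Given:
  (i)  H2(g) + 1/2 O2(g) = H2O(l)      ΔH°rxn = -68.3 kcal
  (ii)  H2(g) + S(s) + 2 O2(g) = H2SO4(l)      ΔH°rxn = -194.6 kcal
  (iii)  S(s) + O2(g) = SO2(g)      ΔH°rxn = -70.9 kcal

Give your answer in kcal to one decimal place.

(i): not needed (H2O(l) appears nowhere else).
(ii) as written (H2SO4(l) already on the product side): -194.6 kcal
(iii) reversed (reverse to put SO2(g) on the reactant side): +70.9 kcal
Since enthalpy is a state function, ΔH°rxn = (1)·(-194.6) + (-1)·(-70.9) = -123.7 kcal

ΔH°rxn = -123.7 kcal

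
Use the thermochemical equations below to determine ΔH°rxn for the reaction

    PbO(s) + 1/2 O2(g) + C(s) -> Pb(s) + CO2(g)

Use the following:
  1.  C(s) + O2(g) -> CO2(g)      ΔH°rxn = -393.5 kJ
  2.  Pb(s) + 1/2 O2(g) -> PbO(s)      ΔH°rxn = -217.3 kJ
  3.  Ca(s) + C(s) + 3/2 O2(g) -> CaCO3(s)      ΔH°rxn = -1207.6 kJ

ΔH°rxn = -176.2 kJ

eq. 1 as written (CO2(g) already on the product side): -393.5 kJ
eq. 2 reversed (PbO(s) must end up as a reactant): +217.3 kJ
eq. 3: not needed (Ca(s) appears nowhere else).
Since enthalpy is a state function, ΔH°rxn = (1)·(-393.5) + (-1)·(-217.3) = -176.2 kJ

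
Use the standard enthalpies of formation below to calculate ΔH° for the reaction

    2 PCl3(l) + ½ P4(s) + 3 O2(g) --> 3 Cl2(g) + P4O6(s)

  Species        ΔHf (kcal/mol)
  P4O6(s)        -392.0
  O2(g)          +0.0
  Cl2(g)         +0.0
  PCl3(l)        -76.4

Products: 3·(+0.0) + 1·(-392.0) = -392.0
Reactants: 2·(-76.4) + 1/2·(+0.0) + 3·(+0.0) = -152.8
ΔH° = (-392.0) − (-152.8) = -239.2 kcal/mol

ΔH° = -239.2 kcal/mol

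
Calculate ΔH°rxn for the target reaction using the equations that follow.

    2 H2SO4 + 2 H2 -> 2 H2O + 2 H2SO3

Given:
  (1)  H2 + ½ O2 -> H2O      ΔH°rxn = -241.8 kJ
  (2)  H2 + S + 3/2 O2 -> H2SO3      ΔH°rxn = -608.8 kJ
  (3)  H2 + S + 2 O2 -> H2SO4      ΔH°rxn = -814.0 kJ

ΔH°rxn = -73.2 kJ

(1) × 2: (2)·(-241.8) = -483.6 kJ
(2) × 2: (2)·(-608.8) = -1217.6 kJ
(3) reversed and × 2: (-2)·(-814.0) = +1628.0 kJ
Summing the manipulated equations, ΔH°rxn = (2)·(-241.8) + (2)·(-608.8) + (-2)·(-814.0) = -73.2 kJ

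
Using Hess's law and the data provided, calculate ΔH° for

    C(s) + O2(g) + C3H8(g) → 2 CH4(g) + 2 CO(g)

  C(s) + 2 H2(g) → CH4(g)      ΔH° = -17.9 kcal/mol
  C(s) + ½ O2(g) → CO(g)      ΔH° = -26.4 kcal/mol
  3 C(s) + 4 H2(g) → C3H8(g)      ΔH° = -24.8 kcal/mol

ΔH° = -63.8 kcal/mol

equation 1 × 2: (2)·(-17.9) = -35.8 kcal/mol
equation 2 × 2: (2)·(-26.4) = -52.8 kcal/mol
equation 3 reversed: +24.8 kcal/mol
Summing the manipulated equations, ΔH° = (2)·(-17.9) + (2)·(-26.4) + (-1)·(-24.8) = -63.8 kcal/mol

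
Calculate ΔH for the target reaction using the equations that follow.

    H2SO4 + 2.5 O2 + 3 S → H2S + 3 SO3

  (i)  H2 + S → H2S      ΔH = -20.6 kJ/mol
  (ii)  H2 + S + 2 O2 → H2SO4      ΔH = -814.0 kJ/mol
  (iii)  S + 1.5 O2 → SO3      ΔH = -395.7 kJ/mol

(i) as written: -20.6 kJ/mol
(ii) reversed: +814.0 kJ/mol
(iii) × 3: (3)·(-395.7) = -1187.1 kJ/mol
ΔH = (1)·(-20.6) + (-1)·(-814.0) + (3)·(-395.7) = -393.7 kJ/mol

ΔH = -393.7 kJ/mol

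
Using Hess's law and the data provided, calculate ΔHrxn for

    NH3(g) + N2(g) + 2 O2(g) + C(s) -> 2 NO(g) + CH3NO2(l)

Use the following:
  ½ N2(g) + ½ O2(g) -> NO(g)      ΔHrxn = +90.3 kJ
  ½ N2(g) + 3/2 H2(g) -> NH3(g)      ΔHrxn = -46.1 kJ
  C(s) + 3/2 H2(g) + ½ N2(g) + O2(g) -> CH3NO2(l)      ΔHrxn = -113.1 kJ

equation 1 × 2: (2)·(+90.3) = +180.6 kJ
equation 2 reversed: +46.1 kJ
equation 3 as written: -113.1 kJ
ΔHrxn = (+180.6) + (+46.1) + (-113.1) = 113.6 kJ

ΔHrxn = 113.6 kJ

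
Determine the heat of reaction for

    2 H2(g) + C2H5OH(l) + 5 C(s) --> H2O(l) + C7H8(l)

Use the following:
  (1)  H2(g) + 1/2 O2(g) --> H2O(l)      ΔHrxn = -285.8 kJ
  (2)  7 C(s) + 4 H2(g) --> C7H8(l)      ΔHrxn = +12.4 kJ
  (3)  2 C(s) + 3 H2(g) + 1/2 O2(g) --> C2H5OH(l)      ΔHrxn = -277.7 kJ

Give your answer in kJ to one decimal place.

(1) as written (H2O(l) already on the product side): -285.8 kJ
(2) as written (C7H8(l) already on the product side): +12.4 kJ
(3) reversed (reverse to put C2H5OH(l) on the reactant side): +277.7 kJ
Combining the equations, ΔHrxn = (-285.8) + (+12.4) + (+277.7) = 4.3 kJ

ΔHrxn = 4.3 kJ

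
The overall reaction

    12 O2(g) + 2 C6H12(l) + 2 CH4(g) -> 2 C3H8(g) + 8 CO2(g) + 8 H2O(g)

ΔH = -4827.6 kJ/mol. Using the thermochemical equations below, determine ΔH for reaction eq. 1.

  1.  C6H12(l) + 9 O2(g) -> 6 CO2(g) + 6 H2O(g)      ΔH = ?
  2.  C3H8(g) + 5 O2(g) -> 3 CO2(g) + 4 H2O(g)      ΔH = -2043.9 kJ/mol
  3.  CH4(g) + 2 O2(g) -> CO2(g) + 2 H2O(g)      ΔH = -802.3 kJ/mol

ΔH = -3655.4 kJ/mol

eq. 1 × 2 (×2 to match 2 C6H12(l) in the target): contributes 2·x
eq. 2 reversed and × 2 (C3H8(g) must end up as a product; ×2 to match 2 C3H8(g) in the target): (-2)·(-2043.9) = +4087.8 kJ/mol
eq. 3 × 2 (scale by 2 for the 2 CH4(g)): (2)·(-802.3) = -1604.6 kJ/mol
-4827.6 = (+4087.8) + (-1604.6) + 2·x
x = (-4827.6 − (+2483.2)) / (2) = -3655.4 kJ/mol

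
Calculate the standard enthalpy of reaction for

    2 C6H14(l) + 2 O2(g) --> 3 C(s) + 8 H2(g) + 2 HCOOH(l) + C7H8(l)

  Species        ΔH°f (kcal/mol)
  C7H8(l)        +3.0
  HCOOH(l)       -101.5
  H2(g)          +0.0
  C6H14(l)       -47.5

ΔH_rxn = -105.0 kcal/mol

Products: 3·(+0.0) + 8·(+0.0) + 2·(-101.5) + 1·(+3.0) = -200.0
Reactants: 2·(-47.5) + 2·(+0.0) = -95.0
ΔH_rxn = (-200.0) − (-95.0) = -105.0 kcal/mol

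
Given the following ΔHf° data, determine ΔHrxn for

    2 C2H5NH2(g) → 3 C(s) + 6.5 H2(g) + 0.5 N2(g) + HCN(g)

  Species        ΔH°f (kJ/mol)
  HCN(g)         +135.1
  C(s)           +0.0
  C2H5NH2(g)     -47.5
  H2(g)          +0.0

Products: 3·(+0.0) + 13/2·(+0.0) + 1/2·(+0.0) + 1·(+135.1) = +135.1
Reactants: 2·(-47.5) = -95.0
ΔHrxn = (+135.1) − (-95.0) = 230.1 kJ/mol

ΔHrxn = 230.1 kJ/mol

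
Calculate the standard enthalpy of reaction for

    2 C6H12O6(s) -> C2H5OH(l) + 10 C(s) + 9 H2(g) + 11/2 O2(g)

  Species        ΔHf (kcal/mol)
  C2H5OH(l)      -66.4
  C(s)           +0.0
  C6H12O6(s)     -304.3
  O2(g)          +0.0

ΔHrxn = 542.2 kcal/mol

Products: 1·(-66.4) + 10·(+0.0) + 9·(+0.0) + 11/2·(+0.0) = -66.4
Reactants: 2·(-304.3) = -608.6
ΔHrxn = (-66.4) − (-608.6) = 542.2 kcal/mol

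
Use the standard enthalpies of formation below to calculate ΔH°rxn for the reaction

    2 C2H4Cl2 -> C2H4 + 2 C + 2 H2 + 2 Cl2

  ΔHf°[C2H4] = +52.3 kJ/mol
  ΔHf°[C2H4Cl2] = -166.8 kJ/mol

ΔH°rxn = 385.9 kJ/mol

ΔH°rxn = Σ nΔHf°(products) − Σ nΔHf°(reactants).
Products: 1·(+52.3) + 2·(+0.0) + 2·(+0.0) + 2·(+0.0) = +52.3
Reactants: 2·(-166.8) = -333.6
ΔH°rxn = (+52.3) − (-333.6) = 385.9 kJ/mol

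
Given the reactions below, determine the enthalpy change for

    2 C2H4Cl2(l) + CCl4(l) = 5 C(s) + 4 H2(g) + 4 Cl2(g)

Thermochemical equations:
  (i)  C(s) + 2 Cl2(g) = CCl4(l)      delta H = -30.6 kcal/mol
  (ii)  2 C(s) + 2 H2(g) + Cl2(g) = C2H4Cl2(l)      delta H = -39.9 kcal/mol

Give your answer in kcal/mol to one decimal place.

delta H = 110.4 kcal/mol

(i) reversed: +30.6 kcal/mol
(ii) reversed and × 2: (-2)·(-39.9) = +79.8 kcal/mol
Combining the equations, delta H = (-1)·(-30.6) + (-2)·(-39.9) = 110.4 kcal/mol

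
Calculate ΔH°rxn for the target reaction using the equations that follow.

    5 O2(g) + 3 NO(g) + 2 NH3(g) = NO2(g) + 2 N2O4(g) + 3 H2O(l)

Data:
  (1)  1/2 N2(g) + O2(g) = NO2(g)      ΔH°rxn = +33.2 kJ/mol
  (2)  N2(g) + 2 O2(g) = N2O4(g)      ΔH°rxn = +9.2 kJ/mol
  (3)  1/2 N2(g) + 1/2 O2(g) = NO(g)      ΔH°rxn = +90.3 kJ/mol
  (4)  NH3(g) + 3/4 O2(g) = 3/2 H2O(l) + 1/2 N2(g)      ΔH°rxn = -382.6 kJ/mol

ΔH°rxn = -984.5 kJ/mol

(1) as written (NO2(g) already on the product side): +33.2 kJ/mol
(2) × 2 (×2 to match 2 N2O4(g) in the target): (2)·(+9.2) = +18.4 kJ/mol
(3) reversed and × 3 (NO(g) must end up as a reactant; ×3 to match 3 NO(g) in the target): (-3)·(+90.3) = -270.9 kJ/mol
(4) × 2 (scale by 2 for the 2 NH3(g)): (2)·(-382.6) = -765.2 kJ/mol
By Hess's law, ΔH°rxn = (+33.2) + (+18.4) + (-270.9) + (-765.2) = -984.5 kJ/mol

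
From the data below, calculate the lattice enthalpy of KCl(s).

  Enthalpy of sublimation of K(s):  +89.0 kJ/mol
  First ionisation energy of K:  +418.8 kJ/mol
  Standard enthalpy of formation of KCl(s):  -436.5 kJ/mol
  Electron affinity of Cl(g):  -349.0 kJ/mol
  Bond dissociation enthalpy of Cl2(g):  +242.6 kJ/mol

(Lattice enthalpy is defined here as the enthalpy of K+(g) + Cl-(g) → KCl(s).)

U = -716.6 kJ/mol

ΔHf° = 1·ΔHsub + 1·(ΣIE) + 1/2·D(Cl2) + 1·EA + U
-436.5 = 1·(+89.0) + 1·(+418.8) + 1/2·(+242.6) + 1·(-349.0) + U
U = -436.5 − (+280.1) = -716.6 kJ/mol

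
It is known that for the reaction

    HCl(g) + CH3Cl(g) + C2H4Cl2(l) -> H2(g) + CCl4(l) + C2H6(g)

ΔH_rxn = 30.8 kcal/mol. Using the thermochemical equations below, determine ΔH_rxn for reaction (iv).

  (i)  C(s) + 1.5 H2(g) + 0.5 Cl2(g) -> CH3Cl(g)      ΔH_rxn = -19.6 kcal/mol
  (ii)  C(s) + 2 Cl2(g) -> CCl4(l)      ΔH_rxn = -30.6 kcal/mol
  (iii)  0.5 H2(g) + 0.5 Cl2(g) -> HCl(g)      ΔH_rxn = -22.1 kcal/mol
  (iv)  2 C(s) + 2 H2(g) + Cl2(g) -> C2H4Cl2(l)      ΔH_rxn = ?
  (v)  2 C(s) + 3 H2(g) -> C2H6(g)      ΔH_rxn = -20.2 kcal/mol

ΔH_rxn = -39.9 kcal/mol

(i) reversed (reverse to put CH3Cl(g) on the reactant side): +19.6 kcal/mol
(ii) as written (CCl4(l) already on the product side): -30.6 kcal/mol
(iii) reversed (reverse to put HCl(g) on the reactant side): +22.1 kcal/mol
(iv) reversed (C2H4Cl2(l) must end up as a reactant): contributes −x
(v) as written (C2H6(g) already on the product side): -20.2 kcal/mol
+30.8 = (+19.6) + (-30.6) + (+22.1) + (-20.2) − x
x = (+30.8 − (-9.1)) / (-1) = -39.9 kcal/mol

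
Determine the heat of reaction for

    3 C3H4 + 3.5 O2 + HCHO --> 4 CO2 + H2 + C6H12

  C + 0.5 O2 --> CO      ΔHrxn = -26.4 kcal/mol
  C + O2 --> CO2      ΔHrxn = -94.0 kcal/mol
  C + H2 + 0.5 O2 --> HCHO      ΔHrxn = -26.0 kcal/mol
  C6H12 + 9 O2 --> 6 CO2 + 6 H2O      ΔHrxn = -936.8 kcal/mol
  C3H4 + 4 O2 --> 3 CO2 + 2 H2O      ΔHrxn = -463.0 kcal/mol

ΔHrxn = -520.2 kcal/mol

equation 1: not needed (CO appears nowhere else).
equation 2 as written: -94.0 kcal/mol
equation 3 reversed (HCHO must end up as a reactant): +26.0 kcal/mol
equation 4 reversed (reverse to put C6H12 on the product side): +936.8 kcal/mol
equation 5 × 3 (scale by 3 for the 3 C3H4): (3)·(-463.0) = -1389.0 kcal/mol
By Hess's law, ΔHrxn = (1)·(-94.0) + (-1)·(-26.0) + (-1)·(-936.8) + (3)·(-463.0) = -520.2 kcal/mol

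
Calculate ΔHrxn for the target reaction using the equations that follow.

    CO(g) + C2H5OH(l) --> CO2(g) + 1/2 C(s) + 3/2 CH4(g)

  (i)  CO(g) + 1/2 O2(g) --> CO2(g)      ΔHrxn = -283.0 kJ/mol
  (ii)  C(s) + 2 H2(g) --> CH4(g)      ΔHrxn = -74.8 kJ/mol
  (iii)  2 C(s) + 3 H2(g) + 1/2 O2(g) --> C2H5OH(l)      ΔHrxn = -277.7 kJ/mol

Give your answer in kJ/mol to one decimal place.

ΔHrxn = -117.5 kJ/mol

(i) as written: -283.0 kJ/mol
(ii) × 3/2: (3/2)·(-74.8) = -112.2 kJ/mol
(iii) reversed: +277.7 kJ/mol
Summing the manipulated equations, ΔHrxn = (-283.0) + (-112.2) + (+277.7) = -117.5 kJ/mol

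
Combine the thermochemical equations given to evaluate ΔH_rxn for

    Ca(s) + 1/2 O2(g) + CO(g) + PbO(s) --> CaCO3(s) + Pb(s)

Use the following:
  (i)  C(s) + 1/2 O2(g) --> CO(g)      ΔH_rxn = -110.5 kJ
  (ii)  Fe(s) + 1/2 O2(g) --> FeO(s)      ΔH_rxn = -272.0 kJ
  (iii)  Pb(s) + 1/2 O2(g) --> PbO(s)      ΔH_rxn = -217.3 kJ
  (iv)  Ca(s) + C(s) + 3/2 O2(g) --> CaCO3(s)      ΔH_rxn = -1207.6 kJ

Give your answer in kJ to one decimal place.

(i) reversed (reverse to put CO(g) on the reactant side): +110.5 kJ
(ii): not needed (Fe(s) appears nowhere else).
(iii) reversed (reverse to put PbO(s) on the reactant side): +217.3 kJ
(iv) as written (CaCO3(s) already on the product side): -1207.6 kJ
ΔH_rxn = (+110.5) + (+217.3) + (-1207.6) = -879.8 kJ

ΔH_rxn = -879.8 kJ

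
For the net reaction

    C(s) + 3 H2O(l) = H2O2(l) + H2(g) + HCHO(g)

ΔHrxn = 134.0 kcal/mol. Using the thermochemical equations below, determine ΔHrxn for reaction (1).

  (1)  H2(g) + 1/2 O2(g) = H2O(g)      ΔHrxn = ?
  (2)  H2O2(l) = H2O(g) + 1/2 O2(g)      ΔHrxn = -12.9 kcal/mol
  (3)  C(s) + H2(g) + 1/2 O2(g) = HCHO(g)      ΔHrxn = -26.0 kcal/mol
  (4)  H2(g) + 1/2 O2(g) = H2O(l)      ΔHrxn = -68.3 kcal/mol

(1) as written: contributes x
(2) reversed (reverse to put H2O2(l) on the product side): +12.9 kcal/mol
(3) as written (HCHO(g) already on the product side): -26.0 kcal/mol
(4) reversed and × 3 (reverse to put H2O(l) on the reactant side; scale by 3 for the 3 H2O(l)): (-3)·(-68.3) = +204.9 kcal/mol
+134.0 = (+12.9) + (-26.0) + (+204.9) + x
x = (+134.0 − (+191.8)) / (1) = -57.8 kcal/mol

ΔHrxn = -57.8 kcal/mol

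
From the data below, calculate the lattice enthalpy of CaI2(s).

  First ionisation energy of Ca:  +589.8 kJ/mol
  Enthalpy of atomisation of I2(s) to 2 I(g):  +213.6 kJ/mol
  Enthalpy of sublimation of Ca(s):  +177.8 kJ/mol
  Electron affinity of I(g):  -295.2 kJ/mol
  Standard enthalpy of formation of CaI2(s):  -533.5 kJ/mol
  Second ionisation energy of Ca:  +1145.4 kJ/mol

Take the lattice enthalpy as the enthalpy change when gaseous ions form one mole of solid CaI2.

U = -2069.7 kJ/mol

ΔHf° = 1·ΔHsub + 1·(ΣIE) + 1·D(I2) + 2·EA + U
-533.5 = 1·(+177.8) + 1·(+1735.2) + 1·(+213.6) + 2·(-295.2) + U
U = -533.5 − (+1536.2) = -2069.7 kJ/mol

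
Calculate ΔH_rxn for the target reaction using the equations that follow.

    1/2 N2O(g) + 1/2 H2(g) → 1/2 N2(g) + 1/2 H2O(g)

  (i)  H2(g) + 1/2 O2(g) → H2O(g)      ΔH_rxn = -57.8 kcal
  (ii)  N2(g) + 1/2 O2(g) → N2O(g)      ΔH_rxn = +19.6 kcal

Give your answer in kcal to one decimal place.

ΔH_rxn = -38.7 kcal

(i) × 1/2: (1/2)·(-57.8) = -28.9 kcal
(ii) reversed and × 1/2: (-1/2)·(+19.6) = -9.8 kcal
Since enthalpy is a state function, ΔH_rxn = (1/2)·(-57.8) + (-1/2)·(+19.6) = -38.7 kcal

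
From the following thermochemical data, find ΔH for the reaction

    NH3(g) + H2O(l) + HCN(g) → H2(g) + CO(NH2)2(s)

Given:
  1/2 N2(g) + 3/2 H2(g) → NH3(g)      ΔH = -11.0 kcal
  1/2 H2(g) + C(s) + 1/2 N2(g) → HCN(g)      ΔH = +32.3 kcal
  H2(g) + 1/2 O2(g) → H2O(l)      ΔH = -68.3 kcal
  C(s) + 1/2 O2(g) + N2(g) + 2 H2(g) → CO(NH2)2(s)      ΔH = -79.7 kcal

ΔH = -32.7 kcal

equation 1 reversed: +11.0 kcal
equation 2 reversed: -32.3 kcal
equation 3 reversed: +68.3 kcal
equation 4 as written: -79.7 kcal
ΔH = (-1)·(-11.0) + (-1)·(+32.3) + (-1)·(-68.3) + (1)·(-79.7) = -32.7 kcal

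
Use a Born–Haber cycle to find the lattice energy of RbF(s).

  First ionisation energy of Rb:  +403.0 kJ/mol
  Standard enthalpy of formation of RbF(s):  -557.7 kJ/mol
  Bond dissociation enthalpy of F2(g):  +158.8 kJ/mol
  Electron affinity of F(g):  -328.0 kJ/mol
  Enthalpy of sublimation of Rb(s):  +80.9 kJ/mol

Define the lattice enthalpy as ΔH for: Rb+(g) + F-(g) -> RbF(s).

U = -793.0 kJ/mol

ΔHf° = 1·ΔHsub + 1·(ΣIE) + 1/2·D(F2) + 1·EA + U
-557.7 = 1·(+80.9) + 1·(+403.0) + 1/2·(+158.8) + 1·(-328.0) + U
U = -557.7 − (+235.3) = -793.0 kJ/mol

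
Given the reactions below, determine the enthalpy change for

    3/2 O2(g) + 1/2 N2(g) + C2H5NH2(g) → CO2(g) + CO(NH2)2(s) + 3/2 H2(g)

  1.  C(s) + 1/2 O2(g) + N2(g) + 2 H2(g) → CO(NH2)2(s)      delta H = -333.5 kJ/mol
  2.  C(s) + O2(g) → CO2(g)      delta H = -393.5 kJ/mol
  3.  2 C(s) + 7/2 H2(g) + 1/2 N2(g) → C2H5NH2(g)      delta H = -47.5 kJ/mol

delta H = -679.5 kJ/mol

eq. 1 as written (CO(NH2)2(s) already on the product side): -333.5 kJ/mol
eq. 2 as written (CO2(g) already on the product side): -393.5 kJ/mol
eq. 3 reversed (reverse to put C2H5NH2(g) on the reactant side): +47.5 kJ/mol
Combining the equations, delta H = (1)·(-333.5) + (1)·(-393.5) + (-1)·(-47.5) = -679.5 kJ/mol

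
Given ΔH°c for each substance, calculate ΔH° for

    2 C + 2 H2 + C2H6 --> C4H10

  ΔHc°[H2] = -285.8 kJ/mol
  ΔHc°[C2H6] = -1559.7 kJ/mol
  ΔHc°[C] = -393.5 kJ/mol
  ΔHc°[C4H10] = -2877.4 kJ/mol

Using ΔH = Σ nΔHc°(reactants) − Σ nΔHc°(products):
= [2·(-393.5) + 2·(-285.8) + 1·(-1559.7)] − [1·(-2877.4)]
= -40.9 kJ/mol

ΔH° = -40.9 kJ/mol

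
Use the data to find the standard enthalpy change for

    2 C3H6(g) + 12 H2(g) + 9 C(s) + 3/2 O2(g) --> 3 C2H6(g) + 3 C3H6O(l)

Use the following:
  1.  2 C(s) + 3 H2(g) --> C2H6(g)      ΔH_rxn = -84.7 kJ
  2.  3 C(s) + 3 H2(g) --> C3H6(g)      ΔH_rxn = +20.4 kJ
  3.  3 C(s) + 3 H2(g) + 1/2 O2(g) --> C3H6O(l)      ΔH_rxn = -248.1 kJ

ΔH_rxn = -1039.2 kJ

eq. 1 × 3 (×3 to match 3 C2H6(g) in the target): (3)·(-84.7) = -254.1 kJ
eq. 2 reversed and × 2 (C3H6(g) must end up as a reactant; ×2 to match 2 C3H6(g) in the target): (-2)·(+20.4) = -40.8 kJ
eq. 3 × 3 (scale by 3 for the 3 C3H6O(l)): (3)·(-248.1) = -744.3 kJ
Summing the manipulated equations, ΔH_rxn = (-254.1) + (-40.8) + (-744.3) = -1039.2 kJ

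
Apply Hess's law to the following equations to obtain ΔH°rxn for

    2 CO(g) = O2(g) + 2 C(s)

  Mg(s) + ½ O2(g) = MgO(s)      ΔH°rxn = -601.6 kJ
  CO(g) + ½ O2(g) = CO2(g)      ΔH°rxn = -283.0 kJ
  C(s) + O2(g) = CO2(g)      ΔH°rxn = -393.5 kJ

ΔH°rxn = 221.0 kJ

equation 1: not needed.
equation 2 × 2: (2)·(-283.0) = -566.0 kJ
equation 3 reversed and × 2: (-2)·(-393.5) = +787.0 kJ
Combining the equations, ΔH°rxn = (2)·(-283.0) + (-2)·(-393.5) = 221.0 kJ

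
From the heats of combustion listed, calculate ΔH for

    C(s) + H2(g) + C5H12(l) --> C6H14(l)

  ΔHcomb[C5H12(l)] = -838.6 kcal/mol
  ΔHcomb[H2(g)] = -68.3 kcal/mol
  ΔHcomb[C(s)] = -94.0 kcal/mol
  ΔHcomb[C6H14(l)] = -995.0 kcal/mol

Using ΔH = Σ nΔHc°(reactants) − Σ nΔHc°(products):
= [1·(-94.0) + 1·(-68.3) + 1·(-838.6)] − [1·(-995.0)]
= -5.9 kcal/mol

ΔH = -5.9 kcal/mol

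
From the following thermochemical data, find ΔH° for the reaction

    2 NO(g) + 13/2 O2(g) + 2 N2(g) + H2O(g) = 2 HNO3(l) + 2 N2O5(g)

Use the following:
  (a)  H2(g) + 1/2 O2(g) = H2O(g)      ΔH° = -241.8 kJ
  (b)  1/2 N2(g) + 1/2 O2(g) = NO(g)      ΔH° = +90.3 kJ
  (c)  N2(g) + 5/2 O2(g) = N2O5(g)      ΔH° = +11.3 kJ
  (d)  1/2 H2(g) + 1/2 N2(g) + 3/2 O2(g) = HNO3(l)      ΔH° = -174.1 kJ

ΔH° = -264.4 kJ

(a) reversed: +241.8 kJ
(b) reversed and × 2: (-2)·(+90.3) = -180.6 kJ
(c) × 2: (2)·(+11.3) = +22.6 kJ
(d) × 2: (2)·(-174.1) = -348.2 kJ
ΔH° = (-1)·(-241.8) + (-2)·(+90.3) + (2)·(+11.3) + (2)·(-174.1) = -264.4 kJ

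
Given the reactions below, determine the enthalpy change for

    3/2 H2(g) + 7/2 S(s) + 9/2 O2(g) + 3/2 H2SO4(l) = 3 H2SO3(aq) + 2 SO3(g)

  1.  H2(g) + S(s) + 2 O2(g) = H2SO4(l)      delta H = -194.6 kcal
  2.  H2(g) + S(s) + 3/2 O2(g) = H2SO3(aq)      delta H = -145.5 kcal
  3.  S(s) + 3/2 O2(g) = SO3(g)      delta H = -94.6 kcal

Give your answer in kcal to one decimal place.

delta H = -333.8 kcal

eq. 1 reversed and × 3/2: (-3/2)·(-194.6) = +291.9 kcal
eq. 2 × 3: (3)·(-145.5) = -436.5 kcal
eq. 3 × 2: (2)·(-94.6) = -189.2 kcal
delta H = (-3/2)·(-194.6) + (3)·(-145.5) + (2)·(-94.6) = -333.8 kcal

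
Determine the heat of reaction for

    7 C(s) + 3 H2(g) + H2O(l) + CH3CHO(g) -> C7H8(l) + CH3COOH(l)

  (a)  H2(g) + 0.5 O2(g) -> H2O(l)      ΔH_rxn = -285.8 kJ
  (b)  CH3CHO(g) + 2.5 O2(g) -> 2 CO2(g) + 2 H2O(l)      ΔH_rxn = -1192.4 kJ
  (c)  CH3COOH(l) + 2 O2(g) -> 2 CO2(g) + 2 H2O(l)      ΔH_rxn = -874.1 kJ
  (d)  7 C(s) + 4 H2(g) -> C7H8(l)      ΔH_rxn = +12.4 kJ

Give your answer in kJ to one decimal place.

(a) reversed: +285.8 kJ
(b) as written (CH3CHO(g) already on the reactant side): -1192.4 kJ
(c) reversed (CH3COOH(l) must end up as a product): +874.1 kJ
(d) as written (C7H8(l) already on the product side): +12.4 kJ
Summing the manipulated equations, ΔH_rxn = (+285.8) + (-1192.4) + (+874.1) + (+12.4) = -20.1 kJ

ΔH_rxn = -20.1 kJ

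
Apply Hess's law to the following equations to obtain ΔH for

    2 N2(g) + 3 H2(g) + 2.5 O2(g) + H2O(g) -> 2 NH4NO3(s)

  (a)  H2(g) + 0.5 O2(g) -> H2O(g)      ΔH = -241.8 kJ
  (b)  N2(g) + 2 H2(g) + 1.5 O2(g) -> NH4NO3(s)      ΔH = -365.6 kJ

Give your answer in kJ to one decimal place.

ΔH = -489.4 kJ

(a) reversed: +241.8 kJ
(b) × 2: (2)·(-365.6) = -731.2 kJ
ΔH = (-1)·(-241.8) + (2)·(-365.6) = -489.4 kJ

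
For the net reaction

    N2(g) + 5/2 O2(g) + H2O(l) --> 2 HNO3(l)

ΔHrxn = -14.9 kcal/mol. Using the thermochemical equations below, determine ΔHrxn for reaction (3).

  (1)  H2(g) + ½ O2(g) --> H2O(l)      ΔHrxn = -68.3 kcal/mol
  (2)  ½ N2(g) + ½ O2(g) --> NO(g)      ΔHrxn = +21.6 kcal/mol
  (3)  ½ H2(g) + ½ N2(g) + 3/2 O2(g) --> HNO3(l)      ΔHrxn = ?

(1) reversed: +68.3 kcal/mol
(2): not needed.
(3) × 2: contributes 2·x
-14.9 = (+68.3) + 2·x
x = (-14.9 − (+68.3)) / (2) = -41.6 kcal/mol

ΔHrxn = -41.6 kcal/mol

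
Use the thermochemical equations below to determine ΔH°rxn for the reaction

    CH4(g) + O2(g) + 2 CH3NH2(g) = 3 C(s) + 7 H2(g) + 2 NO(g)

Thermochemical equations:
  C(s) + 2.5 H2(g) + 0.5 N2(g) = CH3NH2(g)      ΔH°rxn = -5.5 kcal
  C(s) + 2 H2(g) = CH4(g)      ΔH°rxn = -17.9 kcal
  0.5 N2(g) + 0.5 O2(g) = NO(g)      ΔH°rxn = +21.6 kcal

ΔH°rxn = 72.1 kcal

equation 1 reversed and × 2 (CH3NH2(g) must end up as a reactant; scale by 2 for the 2 CH3NH2(g)): (-2)·(-5.5) = +11.0 kcal
equation 2 reversed (CH4(g) must end up as a reactant): +17.9 kcal
equation 3 × 2 (scale by 2 for the 2 NO(g)): (2)·(+21.6) = +43.2 kcal
ΔH°rxn = (-2)·(-5.5) + (-1)·(-17.9) + (2)·(+21.6) = 72.1 kcal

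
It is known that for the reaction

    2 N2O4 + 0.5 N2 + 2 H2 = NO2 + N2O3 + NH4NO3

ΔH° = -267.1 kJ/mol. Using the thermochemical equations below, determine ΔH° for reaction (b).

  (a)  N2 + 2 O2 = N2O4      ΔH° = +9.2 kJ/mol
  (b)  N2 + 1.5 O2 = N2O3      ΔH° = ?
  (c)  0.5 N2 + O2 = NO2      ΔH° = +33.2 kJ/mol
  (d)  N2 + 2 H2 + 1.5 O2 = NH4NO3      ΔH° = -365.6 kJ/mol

ΔH° = 83.7 kJ/mol

(a) reversed and × 2 (reverse to put N2O4 on the reactant side; scale by 2 for the 2 N2O4): (-2)·(+9.2) = -18.4 kJ/mol
(b) as written (N2O3 already on the product side): contributes x
(c) as written (NO2 already on the product side): +33.2 kJ/mol
(d) as written (NH4NO3 already on the product side): -365.6 kJ/mol
-267.1 = (-18.4) + (+33.2) + (-365.6) + x
x = (-267.1 − (-350.8)) / (1) = 83.7 kJ/mol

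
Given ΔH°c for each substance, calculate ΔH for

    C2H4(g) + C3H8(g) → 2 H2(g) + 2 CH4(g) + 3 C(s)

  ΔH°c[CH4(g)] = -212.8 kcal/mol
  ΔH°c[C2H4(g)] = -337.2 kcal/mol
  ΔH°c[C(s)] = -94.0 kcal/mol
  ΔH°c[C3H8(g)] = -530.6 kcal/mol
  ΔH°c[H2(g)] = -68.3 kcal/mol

Using ΔH = Σ nΔHc°(reactants) − Σ nΔHc°(products):
= [1·(-337.2) + 1·(-530.6)] − [2·(-68.3) + 2·(-212.8) + 3·(-94.0)]
= -23.6 kcal/mol

ΔH = -23.6 kcal/mol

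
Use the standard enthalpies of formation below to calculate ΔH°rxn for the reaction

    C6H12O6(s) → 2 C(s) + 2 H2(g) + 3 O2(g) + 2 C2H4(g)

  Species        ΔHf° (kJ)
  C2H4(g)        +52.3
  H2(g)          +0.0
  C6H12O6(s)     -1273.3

Products: 2·(+0.0) + 2·(+0.0) + 3·(+0.0) + 2·(+52.3) = +104.6
Reactants: 1·(-1273.3) = -1273.3
ΔH°rxn = (+104.6) − (-1273.3) = 1377.9 kJ

ΔH°rxn = 1377.9 kJ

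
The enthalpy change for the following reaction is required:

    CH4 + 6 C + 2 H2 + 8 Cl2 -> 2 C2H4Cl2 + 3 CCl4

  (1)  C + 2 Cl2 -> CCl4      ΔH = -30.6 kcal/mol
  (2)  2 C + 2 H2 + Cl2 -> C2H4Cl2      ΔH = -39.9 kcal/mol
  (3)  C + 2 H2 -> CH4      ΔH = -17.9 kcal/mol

ΔH = -153.7 kcal/mol

(1) × 3: (3)·(-30.6) = -91.8 kcal/mol
(2) × 2: (2)·(-39.9) = -79.8 kcal/mol
(3) reversed: +17.9 kcal/mol
ΔH = (3)·(-30.6) + (2)·(-39.9) + (-1)·(-17.9) = -153.7 kcal/mol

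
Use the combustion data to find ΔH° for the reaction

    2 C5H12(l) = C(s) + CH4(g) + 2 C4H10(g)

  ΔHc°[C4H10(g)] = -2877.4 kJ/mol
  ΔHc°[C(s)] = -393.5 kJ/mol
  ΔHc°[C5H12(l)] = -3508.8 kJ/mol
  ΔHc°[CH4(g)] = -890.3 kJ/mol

ΔH° = 21.0 kJ/mol

With combustion enthalpies, reactants minus products:
= [2·(-3508.8)] − [1·(-393.5) + 1·(-890.3) + 2·(-2877.4)]
= 21.0 kJ/mol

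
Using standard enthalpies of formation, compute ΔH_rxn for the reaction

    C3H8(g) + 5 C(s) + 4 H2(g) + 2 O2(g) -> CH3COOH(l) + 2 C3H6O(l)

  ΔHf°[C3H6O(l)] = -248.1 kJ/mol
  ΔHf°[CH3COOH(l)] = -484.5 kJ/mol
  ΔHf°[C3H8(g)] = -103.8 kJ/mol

Products: 1·(-484.5) + 2·(-248.1) = -980.7
Reactants: 1·(-103.8) + 5·(+0.0) + 4·(+0.0) + 2·(+0.0) = -103.8
ΔH_rxn = (-980.7) − (-103.8) = -876.9 kJ/mol

ΔH_rxn = -876.9 kJ/mol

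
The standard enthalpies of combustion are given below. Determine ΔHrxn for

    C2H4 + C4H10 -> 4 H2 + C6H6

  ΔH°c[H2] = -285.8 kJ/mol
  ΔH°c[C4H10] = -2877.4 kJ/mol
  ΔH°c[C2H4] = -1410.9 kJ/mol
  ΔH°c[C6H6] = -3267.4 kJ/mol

With combustion enthalpies, reactants minus products:
= [1·(-1410.9) + 1·(-2877.4)] − [4·(-285.8) + 1·(-3267.4)]
= 122.3 kJ/mol

ΔHrxn = 122.3 kJ/mol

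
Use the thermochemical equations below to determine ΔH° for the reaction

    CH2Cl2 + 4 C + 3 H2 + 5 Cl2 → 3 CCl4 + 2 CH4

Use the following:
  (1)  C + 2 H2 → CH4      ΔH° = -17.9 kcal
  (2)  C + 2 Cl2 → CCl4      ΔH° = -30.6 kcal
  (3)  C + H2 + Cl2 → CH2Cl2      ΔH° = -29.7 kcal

ΔH° = -97.9 kcal

(1) × 2 (scale by 2 for the 2 CH4): (2)·(-17.9) = -35.8 kcal
(2) × 3 (scale by 3 for the 3 CCl4): (3)·(-30.6) = -91.8 kcal
(3) reversed (reverse to put CH2Cl2 on the reactant side): +29.7 kcal
Since enthalpy is a state function, ΔH° = (-35.8) + (-91.8) + (+29.7) = -97.9 kcal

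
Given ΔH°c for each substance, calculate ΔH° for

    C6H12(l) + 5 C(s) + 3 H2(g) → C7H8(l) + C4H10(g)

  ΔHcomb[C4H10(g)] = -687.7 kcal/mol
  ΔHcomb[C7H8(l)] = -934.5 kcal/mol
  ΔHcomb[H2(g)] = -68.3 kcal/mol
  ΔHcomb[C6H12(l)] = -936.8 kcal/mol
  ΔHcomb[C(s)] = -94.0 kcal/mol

With combustion enthalpies, reactants minus products:
= [1·(-936.8) + 5·(-94.0) + 3·(-68.3)] − [1·(-934.5) + 1·(-687.7)]
= 10.5 kcal/mol

ΔH° = 10.5 kcal/mol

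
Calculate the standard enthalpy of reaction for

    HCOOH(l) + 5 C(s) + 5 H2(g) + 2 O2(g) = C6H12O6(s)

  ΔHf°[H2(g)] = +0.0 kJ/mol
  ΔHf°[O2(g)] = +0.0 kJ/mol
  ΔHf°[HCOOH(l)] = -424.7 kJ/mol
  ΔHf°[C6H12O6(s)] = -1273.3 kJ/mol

Products: 1·(-1273.3) = -1273.3
Reactants: 1·(-424.7) + 5·(+0.0) + 5·(+0.0) + 2·(+0.0) = -424.7
ΔH° = (-1273.3) − (-424.7) = -848.6 kJ/mol

ΔH° = -848.6 kJ/mol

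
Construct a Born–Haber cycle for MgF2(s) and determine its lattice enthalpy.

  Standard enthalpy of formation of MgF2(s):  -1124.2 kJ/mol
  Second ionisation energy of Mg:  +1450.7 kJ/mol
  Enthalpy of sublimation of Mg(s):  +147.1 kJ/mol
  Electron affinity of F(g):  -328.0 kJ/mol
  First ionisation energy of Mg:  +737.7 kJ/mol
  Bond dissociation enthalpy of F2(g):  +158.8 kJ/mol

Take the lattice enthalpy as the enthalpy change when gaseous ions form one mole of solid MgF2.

U = -2962.5 kJ/mol

ΔHf° = 1·ΔHsub + 1·(ΣIE) + 1·D(F2) + 2·EA + U
-1124.2 = 1·(+147.1) + 1·(+2188.4) + 1·(+158.8) + 2·(-328.0) + U
U = -1124.2 − (+1838.3) = -2962.5 kJ/mol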